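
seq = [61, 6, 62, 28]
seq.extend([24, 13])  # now [61, 6, 62, 28, 24, 13]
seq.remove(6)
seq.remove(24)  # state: [61, 62, 28, 13]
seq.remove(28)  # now [61, 62, 13]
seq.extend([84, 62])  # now [61, 62, 13, 84, 62]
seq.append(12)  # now [61, 62, 13, 84, 62, 12]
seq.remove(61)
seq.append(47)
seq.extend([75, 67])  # [62, 13, 84, 62, 12, 47, 75, 67]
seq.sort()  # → [12, 13, 47, 62, 62, 67, 75, 84]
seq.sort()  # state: [12, 13, 47, 62, 62, 67, 75, 84]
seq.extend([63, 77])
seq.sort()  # [12, 13, 47, 62, 62, 63, 67, 75, 77, 84]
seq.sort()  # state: [12, 13, 47, 62, 62, 63, 67, 75, 77, 84]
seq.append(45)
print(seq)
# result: [12, 13, 47, 62, 62, 63, 67, 75, 77, 84, 45]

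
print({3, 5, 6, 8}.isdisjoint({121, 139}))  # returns True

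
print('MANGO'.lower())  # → mango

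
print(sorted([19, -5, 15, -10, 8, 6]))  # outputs [-10, -5, 6, 8, 15, 19]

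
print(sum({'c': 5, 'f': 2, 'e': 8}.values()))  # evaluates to 15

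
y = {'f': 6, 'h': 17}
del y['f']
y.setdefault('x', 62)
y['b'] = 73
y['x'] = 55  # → {'h': 17, 'x': 55, 'b': 73}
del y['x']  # {'h': 17, 'b': 73}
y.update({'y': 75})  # {'h': 17, 'b': 73, 'y': 75}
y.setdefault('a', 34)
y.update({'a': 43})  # {'h': 17, 'b': 73, 'y': 75, 'a': 43}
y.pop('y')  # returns 75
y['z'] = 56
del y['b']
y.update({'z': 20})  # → {'h': 17, 'a': 43, 'z': 20}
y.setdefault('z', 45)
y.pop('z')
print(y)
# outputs {'h': 17, 'a': 43}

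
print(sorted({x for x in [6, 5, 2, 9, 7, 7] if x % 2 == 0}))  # [2, 6]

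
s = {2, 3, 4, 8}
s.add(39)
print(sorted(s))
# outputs [2, 3, 4, 8, 39]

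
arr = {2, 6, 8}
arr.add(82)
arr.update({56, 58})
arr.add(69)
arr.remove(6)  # {2, 8, 56, 58, 69, 82}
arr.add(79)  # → {2, 8, 56, 58, 69, 79, 82}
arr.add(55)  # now {2, 8, 55, 56, 58, 69, 79, 82}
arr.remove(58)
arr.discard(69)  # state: {2, 8, 55, 56, 79, 82}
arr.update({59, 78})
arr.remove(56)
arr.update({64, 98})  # {2, 8, 55, 59, 64, 78, 79, 82, 98}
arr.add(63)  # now {2, 8, 55, 59, 63, 64, 78, 79, 82, 98}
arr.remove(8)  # {2, 55, 59, 63, 64, 78, 79, 82, 98}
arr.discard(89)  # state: {2, 55, 59, 63, 64, 78, 79, 82, 98}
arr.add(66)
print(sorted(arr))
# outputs [2, 55, 59, 63, 64, 66, 78, 79, 82, 98]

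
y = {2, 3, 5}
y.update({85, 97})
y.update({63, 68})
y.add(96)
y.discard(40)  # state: {2, 3, 5, 63, 68, 85, 96, 97}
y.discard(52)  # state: {2, 3, 5, 63, 68, 85, 96, 97}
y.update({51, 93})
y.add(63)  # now {2, 3, 5, 51, 63, 68, 85, 93, 96, 97}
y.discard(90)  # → {2, 3, 5, 51, 63, 68, 85, 93, 96, 97}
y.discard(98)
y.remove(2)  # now {3, 5, 51, 63, 68, 85, 93, 96, 97}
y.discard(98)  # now {3, 5, 51, 63, 68, 85, 93, 96, 97}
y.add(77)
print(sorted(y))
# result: [3, 5, 51, 63, 68, 77, 85, 93, 96, 97]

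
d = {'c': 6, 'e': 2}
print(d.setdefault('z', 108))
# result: 108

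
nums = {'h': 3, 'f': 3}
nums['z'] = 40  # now {'h': 3, 'f': 3, 'z': 40}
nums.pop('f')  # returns 3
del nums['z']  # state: {'h': 3}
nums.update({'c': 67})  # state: {'h': 3, 'c': 67}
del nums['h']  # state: {'c': 67}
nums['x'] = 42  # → {'c': 67, 'x': 42}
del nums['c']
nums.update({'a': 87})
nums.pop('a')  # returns 87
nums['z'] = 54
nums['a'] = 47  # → {'x': 42, 'z': 54, 'a': 47}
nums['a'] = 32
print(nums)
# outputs {'x': 42, 'z': 54, 'a': 32}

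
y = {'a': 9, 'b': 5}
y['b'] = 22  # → {'a': 9, 'b': 22}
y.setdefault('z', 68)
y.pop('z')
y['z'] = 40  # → {'a': 9, 'b': 22, 'z': 40}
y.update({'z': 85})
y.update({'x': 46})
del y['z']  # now {'a': 9, 'b': 22, 'x': 46}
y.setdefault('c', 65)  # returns 65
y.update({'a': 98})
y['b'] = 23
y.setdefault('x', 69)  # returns 46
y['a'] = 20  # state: {'a': 20, 'b': 23, 'x': 46, 'c': 65}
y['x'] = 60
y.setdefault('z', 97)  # 97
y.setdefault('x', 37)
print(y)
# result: {'a': 20, 'b': 23, 'x': 60, 'c': 65, 'z': 97}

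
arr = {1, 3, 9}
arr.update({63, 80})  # {1, 3, 9, 63, 80}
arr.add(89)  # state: {1, 3, 9, 63, 80, 89}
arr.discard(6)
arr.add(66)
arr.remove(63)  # {1, 3, 9, 66, 80, 89}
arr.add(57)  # {1, 3, 9, 57, 66, 80, 89}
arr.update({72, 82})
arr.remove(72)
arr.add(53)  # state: {1, 3, 9, 53, 57, 66, 80, 82, 89}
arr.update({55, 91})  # {1, 3, 9, 53, 55, 57, 66, 80, 82, 89, 91}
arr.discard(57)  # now {1, 3, 9, 53, 55, 66, 80, 82, 89, 91}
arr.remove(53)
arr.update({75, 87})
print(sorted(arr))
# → [1, 3, 9, 55, 66, 75, 80, 82, 87, 89, 91]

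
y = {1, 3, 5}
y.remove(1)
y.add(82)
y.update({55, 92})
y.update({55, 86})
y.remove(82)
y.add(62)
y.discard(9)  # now {3, 5, 55, 62, 86, 92}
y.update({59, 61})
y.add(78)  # {3, 5, 55, 59, 61, 62, 78, 86, 92}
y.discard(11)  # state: {3, 5, 55, 59, 61, 62, 78, 86, 92}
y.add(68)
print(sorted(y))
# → [3, 5, 55, 59, 61, 62, 68, 78, 86, 92]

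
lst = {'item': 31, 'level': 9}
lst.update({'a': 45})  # {'item': 31, 'level': 9, 'a': 45}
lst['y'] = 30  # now {'item': 31, 'level': 9, 'a': 45, 'y': 30}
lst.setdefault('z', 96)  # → 96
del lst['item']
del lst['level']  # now {'a': 45, 'y': 30, 'z': 96}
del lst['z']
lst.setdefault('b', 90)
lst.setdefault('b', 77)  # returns 90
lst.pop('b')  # 90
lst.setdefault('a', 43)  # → 45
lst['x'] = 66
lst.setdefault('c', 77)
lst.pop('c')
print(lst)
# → {'a': 45, 'y': 30, 'x': 66}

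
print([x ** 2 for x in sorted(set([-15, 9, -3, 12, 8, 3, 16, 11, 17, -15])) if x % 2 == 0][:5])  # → [64, 144, 256]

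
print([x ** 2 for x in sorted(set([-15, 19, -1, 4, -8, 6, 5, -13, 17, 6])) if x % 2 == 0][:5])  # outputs [64, 16, 36]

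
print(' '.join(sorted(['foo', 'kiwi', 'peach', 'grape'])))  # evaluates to foo grape kiwi peach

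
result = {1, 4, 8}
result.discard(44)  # {1, 4, 8}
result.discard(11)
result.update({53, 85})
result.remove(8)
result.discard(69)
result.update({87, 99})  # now {1, 4, 53, 85, 87, 99}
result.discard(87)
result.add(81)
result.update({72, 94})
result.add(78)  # {1, 4, 53, 72, 78, 81, 85, 94, 99}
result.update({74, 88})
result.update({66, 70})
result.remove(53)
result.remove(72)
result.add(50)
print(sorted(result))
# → [1, 4, 50, 66, 70, 74, 78, 81, 85, 88, 94, 99]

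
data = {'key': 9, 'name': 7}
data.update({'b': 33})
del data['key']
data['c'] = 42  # {'name': 7, 'b': 33, 'c': 42}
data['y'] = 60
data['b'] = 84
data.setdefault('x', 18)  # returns 18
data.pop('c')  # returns 42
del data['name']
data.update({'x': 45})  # {'b': 84, 'y': 60, 'x': 45}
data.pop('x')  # 45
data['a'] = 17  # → {'b': 84, 'y': 60, 'a': 17}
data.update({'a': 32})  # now {'b': 84, 'y': 60, 'a': 32}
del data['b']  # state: {'y': 60, 'a': 32}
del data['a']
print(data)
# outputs {'y': 60}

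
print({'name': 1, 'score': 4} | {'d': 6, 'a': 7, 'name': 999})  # {'name': 999, 'score': 4, 'd': 6, 'a': 7}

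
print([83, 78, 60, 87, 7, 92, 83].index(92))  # 5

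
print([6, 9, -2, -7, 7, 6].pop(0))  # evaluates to 6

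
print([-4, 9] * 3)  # [-4, 9, -4, 9, -4, 9]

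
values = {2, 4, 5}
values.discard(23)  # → {2, 4, 5}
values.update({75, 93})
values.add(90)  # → {2, 4, 5, 75, 90, 93}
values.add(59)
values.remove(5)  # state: {2, 4, 59, 75, 90, 93}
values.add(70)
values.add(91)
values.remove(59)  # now {2, 4, 70, 75, 90, 91, 93}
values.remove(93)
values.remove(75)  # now {2, 4, 70, 90, 91}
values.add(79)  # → {2, 4, 70, 79, 90, 91}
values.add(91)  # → {2, 4, 70, 79, 90, 91}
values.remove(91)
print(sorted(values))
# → [2, 4, 70, 79, 90]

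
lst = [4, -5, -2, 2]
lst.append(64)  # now [4, -5, -2, 2, 64]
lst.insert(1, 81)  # [4, 81, -5, -2, 2, 64]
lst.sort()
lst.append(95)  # [-5, -2, 2, 4, 64, 81, 95]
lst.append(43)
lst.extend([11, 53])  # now [-5, -2, 2, 4, 64, 81, 95, 43, 11, 53]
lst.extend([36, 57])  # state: [-5, -2, 2, 4, 64, 81, 95, 43, 11, 53, 36, 57]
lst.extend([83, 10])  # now [-5, -2, 2, 4, 64, 81, 95, 43, 11, 53, 36, 57, 83, 10]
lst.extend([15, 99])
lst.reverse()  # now [99, 15, 10, 83, 57, 36, 53, 11, 43, 95, 81, 64, 4, 2, -2, -5]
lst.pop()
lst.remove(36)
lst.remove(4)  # [99, 15, 10, 83, 57, 53, 11, 43, 95, 81, 64, 2, -2]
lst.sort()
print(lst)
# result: [-2, 2, 10, 11, 15, 43, 53, 57, 64, 81, 83, 95, 99]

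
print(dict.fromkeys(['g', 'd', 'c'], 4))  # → {'g': 4, 'd': 4, 'c': 4}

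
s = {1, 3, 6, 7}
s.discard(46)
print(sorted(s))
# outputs [1, 3, 6, 7]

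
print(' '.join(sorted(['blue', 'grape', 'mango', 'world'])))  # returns blue grape mango world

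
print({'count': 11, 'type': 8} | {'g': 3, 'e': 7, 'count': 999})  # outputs {'count': 999, 'type': 8, 'g': 3, 'e': 7}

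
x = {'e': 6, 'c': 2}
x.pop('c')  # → 2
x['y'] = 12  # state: {'e': 6, 'y': 12}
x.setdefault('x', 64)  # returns 64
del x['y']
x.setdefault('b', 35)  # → 35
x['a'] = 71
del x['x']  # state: {'e': 6, 'b': 35, 'a': 71}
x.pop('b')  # 35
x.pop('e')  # 6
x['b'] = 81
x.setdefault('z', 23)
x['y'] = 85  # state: {'a': 71, 'b': 81, 'z': 23, 'y': 85}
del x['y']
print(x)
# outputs {'a': 71, 'b': 81, 'z': 23}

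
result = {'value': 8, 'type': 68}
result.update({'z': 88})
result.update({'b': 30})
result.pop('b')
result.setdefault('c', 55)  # 55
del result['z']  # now {'value': 8, 'type': 68, 'c': 55}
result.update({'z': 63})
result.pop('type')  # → 68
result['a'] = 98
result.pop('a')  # 98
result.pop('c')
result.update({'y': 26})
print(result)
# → {'value': 8, 'z': 63, 'y': 26}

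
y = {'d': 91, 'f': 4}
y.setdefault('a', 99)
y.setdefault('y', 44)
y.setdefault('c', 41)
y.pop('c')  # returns 41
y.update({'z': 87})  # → {'d': 91, 'f': 4, 'a': 99, 'y': 44, 'z': 87}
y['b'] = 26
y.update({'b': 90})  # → {'d': 91, 'f': 4, 'a': 99, 'y': 44, 'z': 87, 'b': 90}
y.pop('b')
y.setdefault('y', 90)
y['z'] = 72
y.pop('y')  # 44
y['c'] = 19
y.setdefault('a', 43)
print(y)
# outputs {'d': 91, 'f': 4, 'a': 99, 'z': 72, 'c': 19}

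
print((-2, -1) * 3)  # (-2, -1, -2, -1, -2, -1)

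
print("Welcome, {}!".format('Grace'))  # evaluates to Welcome, Grace!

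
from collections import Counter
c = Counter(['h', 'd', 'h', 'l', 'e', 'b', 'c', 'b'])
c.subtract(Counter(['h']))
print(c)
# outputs Counter({'b': 2, 'h': 1, 'd': 1, 'l': 1, 'e': 1, 'c': 1})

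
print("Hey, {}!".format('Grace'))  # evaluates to Hey, Grace!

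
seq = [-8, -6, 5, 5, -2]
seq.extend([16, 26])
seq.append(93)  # [-8, -6, 5, 5, -2, 16, 26, 93]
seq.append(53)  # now [-8, -6, 5, 5, -2, 16, 26, 93, 53]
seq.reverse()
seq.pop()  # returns -8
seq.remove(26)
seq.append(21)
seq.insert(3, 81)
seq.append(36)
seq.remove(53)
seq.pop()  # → 36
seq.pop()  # 21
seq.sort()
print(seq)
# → [-6, -2, 5, 5, 16, 81, 93]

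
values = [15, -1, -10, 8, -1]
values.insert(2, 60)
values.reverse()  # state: [-1, 8, -10, 60, -1, 15]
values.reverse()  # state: [15, -1, 60, -10, 8, -1]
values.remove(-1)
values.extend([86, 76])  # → [15, 60, -10, 8, -1, 86, 76]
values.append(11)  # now [15, 60, -10, 8, -1, 86, 76, 11]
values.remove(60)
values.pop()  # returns 11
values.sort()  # [-10, -1, 8, 15, 76, 86]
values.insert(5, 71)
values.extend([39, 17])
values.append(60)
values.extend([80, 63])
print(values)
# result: [-10, -1, 8, 15, 76, 71, 86, 39, 17, 60, 80, 63]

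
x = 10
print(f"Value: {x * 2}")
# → Value: 20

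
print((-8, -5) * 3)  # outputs (-8, -5, -8, -5, -8, -5)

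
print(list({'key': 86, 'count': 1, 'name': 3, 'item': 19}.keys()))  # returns ['key', 'count', 'name', 'item']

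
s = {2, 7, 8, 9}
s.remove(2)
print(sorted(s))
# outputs [7, 8, 9]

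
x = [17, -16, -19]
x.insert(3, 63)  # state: [17, -16, -19, 63]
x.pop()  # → 63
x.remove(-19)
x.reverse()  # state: [-16, 17]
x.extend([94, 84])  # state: [-16, 17, 94, 84]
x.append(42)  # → [-16, 17, 94, 84, 42]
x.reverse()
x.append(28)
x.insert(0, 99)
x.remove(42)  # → [99, 84, 94, 17, -16, 28]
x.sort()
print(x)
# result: [-16, 17, 28, 84, 94, 99]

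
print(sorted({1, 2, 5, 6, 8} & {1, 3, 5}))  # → [1, 5]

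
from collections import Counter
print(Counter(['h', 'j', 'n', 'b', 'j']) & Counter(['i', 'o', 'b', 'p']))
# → Counter({'b': 1})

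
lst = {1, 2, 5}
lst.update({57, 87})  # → {1, 2, 5, 57, 87}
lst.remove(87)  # {1, 2, 5, 57}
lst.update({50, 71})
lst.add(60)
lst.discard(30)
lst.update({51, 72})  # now {1, 2, 5, 50, 51, 57, 60, 71, 72}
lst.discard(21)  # {1, 2, 5, 50, 51, 57, 60, 71, 72}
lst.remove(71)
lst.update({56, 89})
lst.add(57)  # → {1, 2, 5, 50, 51, 56, 57, 60, 72, 89}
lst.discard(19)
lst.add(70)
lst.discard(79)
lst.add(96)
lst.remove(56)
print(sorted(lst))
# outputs [1, 2, 5, 50, 51, 57, 60, 70, 72, 89, 96]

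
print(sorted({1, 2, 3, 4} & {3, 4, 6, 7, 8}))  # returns [3, 4]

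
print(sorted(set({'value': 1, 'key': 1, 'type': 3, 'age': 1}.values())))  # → [1, 3]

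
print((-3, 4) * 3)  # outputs (-3, 4, -3, 4, -3, 4)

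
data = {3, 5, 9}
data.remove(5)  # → {3, 9}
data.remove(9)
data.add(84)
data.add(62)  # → {3, 62, 84}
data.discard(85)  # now {3, 62, 84}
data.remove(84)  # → {3, 62}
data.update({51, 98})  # {3, 51, 62, 98}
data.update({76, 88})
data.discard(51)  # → {3, 62, 76, 88, 98}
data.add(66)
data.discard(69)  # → {3, 62, 66, 76, 88, 98}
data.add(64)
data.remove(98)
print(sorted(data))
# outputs [3, 62, 64, 66, 76, 88]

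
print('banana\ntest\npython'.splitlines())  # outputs ['banana', 'test', 'python']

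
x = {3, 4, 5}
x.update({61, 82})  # {3, 4, 5, 61, 82}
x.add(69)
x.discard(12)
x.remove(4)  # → {3, 5, 61, 69, 82}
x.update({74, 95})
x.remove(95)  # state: {3, 5, 61, 69, 74, 82}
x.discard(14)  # {3, 5, 61, 69, 74, 82}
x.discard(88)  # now {3, 5, 61, 69, 74, 82}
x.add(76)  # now {3, 5, 61, 69, 74, 76, 82}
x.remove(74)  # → {3, 5, 61, 69, 76, 82}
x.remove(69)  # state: {3, 5, 61, 76, 82}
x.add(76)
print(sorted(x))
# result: [3, 5, 61, 76, 82]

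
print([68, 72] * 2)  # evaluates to [68, 72, 68, 72]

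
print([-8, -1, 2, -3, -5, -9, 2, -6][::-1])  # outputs [-6, 2, -9, -5, -3, 2, -1, -8]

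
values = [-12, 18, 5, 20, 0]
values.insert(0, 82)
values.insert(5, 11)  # [82, -12, 18, 5, 20, 11, 0]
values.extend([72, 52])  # [82, -12, 18, 5, 20, 11, 0, 72, 52]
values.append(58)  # [82, -12, 18, 5, 20, 11, 0, 72, 52, 58]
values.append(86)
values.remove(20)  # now [82, -12, 18, 5, 11, 0, 72, 52, 58, 86]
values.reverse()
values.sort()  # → [-12, 0, 5, 11, 18, 52, 58, 72, 82, 86]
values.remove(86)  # [-12, 0, 5, 11, 18, 52, 58, 72, 82]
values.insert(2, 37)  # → [-12, 0, 37, 5, 11, 18, 52, 58, 72, 82]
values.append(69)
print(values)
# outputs [-12, 0, 37, 5, 11, 18, 52, 58, 72, 82, 69]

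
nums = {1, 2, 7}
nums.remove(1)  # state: {2, 7}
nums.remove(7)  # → {2}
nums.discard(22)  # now {2}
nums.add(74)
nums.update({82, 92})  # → {2, 74, 82, 92}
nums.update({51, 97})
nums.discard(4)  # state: {2, 51, 74, 82, 92, 97}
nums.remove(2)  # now {51, 74, 82, 92, 97}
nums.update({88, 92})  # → {51, 74, 82, 88, 92, 97}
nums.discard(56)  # {51, 74, 82, 88, 92, 97}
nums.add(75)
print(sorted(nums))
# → [51, 74, 75, 82, 88, 92, 97]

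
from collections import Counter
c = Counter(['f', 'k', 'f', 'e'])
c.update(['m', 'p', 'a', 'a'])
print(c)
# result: Counter({'f': 2, 'a': 2, 'k': 1, 'e': 1, 'm': 1, 'p': 1})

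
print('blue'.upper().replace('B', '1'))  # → 1LUE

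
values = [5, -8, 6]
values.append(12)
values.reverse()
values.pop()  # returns 5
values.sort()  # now [-8, 6, 12]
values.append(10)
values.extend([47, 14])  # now [-8, 6, 12, 10, 47, 14]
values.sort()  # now [-8, 6, 10, 12, 14, 47]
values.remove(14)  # [-8, 6, 10, 12, 47]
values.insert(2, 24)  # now [-8, 6, 24, 10, 12, 47]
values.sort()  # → [-8, 6, 10, 12, 24, 47]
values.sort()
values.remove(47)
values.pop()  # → 24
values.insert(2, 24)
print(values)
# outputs [-8, 6, 24, 10, 12]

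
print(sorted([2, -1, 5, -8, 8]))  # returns [-8, -1, 2, 5, 8]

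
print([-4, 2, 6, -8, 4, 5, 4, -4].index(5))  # 5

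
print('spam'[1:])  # pam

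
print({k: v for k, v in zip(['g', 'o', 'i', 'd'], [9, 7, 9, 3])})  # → {'g': 9, 'o': 7, 'i': 9, 'd': 3}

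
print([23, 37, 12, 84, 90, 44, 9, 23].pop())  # 23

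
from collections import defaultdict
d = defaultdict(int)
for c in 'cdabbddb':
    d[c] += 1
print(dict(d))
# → {'c': 1, 'd': 3, 'a': 1, 'b': 3}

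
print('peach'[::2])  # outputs pah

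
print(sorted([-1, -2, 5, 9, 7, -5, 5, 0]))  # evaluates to [-5, -2, -1, 0, 5, 5, 7, 9]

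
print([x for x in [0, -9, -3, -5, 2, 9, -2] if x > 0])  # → [2, 9]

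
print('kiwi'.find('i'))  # 1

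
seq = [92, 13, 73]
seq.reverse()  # [73, 13, 92]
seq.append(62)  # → [73, 13, 92, 62]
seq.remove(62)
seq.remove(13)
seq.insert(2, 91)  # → [73, 92, 91]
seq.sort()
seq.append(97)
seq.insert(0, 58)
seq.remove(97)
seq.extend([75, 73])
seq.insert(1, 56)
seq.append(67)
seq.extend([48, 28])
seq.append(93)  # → [58, 56, 73, 91, 92, 75, 73, 67, 48, 28, 93]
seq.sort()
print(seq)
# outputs [28, 48, 56, 58, 67, 73, 73, 75, 91, 92, 93]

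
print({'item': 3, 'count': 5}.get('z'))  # None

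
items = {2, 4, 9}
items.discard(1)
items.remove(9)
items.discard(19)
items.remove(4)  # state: {2}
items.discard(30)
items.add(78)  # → {2, 78}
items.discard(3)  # {2, 78}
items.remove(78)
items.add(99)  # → {2, 99}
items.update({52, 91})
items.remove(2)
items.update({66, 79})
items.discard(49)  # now {52, 66, 79, 91, 99}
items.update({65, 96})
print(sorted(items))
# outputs [52, 65, 66, 79, 91, 96, 99]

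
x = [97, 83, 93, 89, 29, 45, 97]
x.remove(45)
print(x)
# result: [97, 83, 93, 89, 29, 97]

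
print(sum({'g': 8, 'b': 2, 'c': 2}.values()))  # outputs 12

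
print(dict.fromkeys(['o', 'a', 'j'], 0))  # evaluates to {'o': 0, 'a': 0, 'j': 0}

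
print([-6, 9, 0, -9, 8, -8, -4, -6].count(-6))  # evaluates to 2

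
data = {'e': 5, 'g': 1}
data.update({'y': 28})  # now {'e': 5, 'g': 1, 'y': 28}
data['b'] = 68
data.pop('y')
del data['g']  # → {'e': 5, 'b': 68}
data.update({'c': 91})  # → {'e': 5, 'b': 68, 'c': 91}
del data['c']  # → {'e': 5, 'b': 68}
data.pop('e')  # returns 5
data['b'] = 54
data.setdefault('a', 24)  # 24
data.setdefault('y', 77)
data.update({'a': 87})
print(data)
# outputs {'b': 54, 'a': 87, 'y': 77}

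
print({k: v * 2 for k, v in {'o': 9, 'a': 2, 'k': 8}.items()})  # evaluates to {'o': 18, 'a': 4, 'k': 16}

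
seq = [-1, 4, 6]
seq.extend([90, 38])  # [-1, 4, 6, 90, 38]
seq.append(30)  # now [-1, 4, 6, 90, 38, 30]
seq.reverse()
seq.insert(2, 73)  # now [30, 38, 73, 90, 6, 4, -1]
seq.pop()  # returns -1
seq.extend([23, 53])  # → [30, 38, 73, 90, 6, 4, 23, 53]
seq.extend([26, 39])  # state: [30, 38, 73, 90, 6, 4, 23, 53, 26, 39]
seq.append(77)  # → [30, 38, 73, 90, 6, 4, 23, 53, 26, 39, 77]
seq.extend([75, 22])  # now [30, 38, 73, 90, 6, 4, 23, 53, 26, 39, 77, 75, 22]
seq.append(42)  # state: [30, 38, 73, 90, 6, 4, 23, 53, 26, 39, 77, 75, 22, 42]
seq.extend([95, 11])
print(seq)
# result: [30, 38, 73, 90, 6, 4, 23, 53, 26, 39, 77, 75, 22, 42, 95, 11]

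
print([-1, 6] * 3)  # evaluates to [-1, 6, -1, 6, -1, 6]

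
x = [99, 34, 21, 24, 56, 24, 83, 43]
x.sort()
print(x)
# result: [21, 24, 24, 34, 43, 56, 83, 99]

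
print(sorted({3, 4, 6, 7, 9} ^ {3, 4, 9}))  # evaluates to [6, 7]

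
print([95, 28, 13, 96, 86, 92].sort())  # None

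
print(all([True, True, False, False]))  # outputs False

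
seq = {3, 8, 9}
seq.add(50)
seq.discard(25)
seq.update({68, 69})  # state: {3, 8, 9, 50, 68, 69}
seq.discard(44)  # {3, 8, 9, 50, 68, 69}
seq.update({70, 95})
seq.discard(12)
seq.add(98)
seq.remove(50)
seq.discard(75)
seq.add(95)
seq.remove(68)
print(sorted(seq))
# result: [3, 8, 9, 69, 70, 95, 98]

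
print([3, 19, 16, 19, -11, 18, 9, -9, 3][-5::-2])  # [-11, 16, 3]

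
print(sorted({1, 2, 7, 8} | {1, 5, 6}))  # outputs [1, 2, 5, 6, 7, 8]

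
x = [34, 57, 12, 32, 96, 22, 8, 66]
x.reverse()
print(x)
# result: [66, 8, 22, 96, 32, 12, 57, 34]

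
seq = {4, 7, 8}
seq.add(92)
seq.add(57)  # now {4, 7, 8, 57, 92}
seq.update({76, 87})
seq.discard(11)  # {4, 7, 8, 57, 76, 87, 92}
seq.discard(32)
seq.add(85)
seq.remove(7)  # {4, 8, 57, 76, 85, 87, 92}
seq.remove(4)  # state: {8, 57, 76, 85, 87, 92}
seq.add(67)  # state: {8, 57, 67, 76, 85, 87, 92}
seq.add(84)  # {8, 57, 67, 76, 84, 85, 87, 92}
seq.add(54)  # {8, 54, 57, 67, 76, 84, 85, 87, 92}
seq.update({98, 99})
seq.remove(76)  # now {8, 54, 57, 67, 84, 85, 87, 92, 98, 99}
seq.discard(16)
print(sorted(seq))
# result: [8, 54, 57, 67, 84, 85, 87, 92, 98, 99]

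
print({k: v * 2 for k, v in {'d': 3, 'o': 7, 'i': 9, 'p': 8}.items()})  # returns {'d': 6, 'o': 14, 'i': 18, 'p': 16}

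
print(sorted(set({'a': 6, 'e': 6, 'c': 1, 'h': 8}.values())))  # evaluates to [1, 6, 8]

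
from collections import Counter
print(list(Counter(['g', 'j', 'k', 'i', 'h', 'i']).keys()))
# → ['g', 'j', 'k', 'i', 'h']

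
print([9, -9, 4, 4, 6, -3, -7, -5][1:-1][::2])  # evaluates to [-9, 4, -3]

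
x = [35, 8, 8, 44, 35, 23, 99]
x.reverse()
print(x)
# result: [99, 23, 35, 44, 8, 8, 35]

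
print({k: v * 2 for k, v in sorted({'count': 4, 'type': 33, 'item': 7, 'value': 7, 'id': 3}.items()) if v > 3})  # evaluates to {'count': 8, 'item': 14, 'type': 66, 'value': 14}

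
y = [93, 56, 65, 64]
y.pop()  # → 64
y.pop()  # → 65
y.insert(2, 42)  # [93, 56, 42]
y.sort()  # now [42, 56, 93]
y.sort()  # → [42, 56, 93]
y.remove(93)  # [42, 56]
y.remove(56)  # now [42]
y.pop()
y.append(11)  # [11]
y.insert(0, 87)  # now [87, 11]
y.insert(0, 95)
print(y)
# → [95, 87, 11]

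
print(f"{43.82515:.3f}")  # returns 43.825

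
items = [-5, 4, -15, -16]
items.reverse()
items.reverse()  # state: [-5, 4, -15, -16]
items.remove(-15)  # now [-5, 4, -16]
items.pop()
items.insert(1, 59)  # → [-5, 59, 4]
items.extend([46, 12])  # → [-5, 59, 4, 46, 12]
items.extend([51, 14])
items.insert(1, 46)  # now [-5, 46, 59, 4, 46, 12, 51, 14]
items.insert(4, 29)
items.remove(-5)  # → [46, 59, 4, 29, 46, 12, 51, 14]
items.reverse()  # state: [14, 51, 12, 46, 29, 4, 59, 46]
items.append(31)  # [14, 51, 12, 46, 29, 4, 59, 46, 31]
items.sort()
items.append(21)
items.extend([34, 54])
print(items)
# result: [4, 12, 14, 29, 31, 46, 46, 51, 59, 21, 34, 54]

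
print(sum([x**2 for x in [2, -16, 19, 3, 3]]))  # 639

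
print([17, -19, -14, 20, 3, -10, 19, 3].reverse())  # None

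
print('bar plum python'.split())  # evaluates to ['bar', 'plum', 'python']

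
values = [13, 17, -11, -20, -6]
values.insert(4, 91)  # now [13, 17, -11, -20, 91, -6]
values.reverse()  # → [-6, 91, -20, -11, 17, 13]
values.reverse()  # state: [13, 17, -11, -20, 91, -6]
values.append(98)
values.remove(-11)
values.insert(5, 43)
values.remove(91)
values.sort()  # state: [-20, -6, 13, 17, 43, 98]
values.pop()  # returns 98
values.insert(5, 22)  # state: [-20, -6, 13, 17, 43, 22]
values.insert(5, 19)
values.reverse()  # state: [22, 19, 43, 17, 13, -6, -20]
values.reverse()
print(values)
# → [-20, -6, 13, 17, 43, 19, 22]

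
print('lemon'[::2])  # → lmn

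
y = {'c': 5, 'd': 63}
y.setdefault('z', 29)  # 29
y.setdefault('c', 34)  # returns 5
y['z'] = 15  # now {'c': 5, 'd': 63, 'z': 15}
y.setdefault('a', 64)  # 64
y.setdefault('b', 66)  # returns 66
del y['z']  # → {'c': 5, 'd': 63, 'a': 64, 'b': 66}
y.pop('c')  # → 5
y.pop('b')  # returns 66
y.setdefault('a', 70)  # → 64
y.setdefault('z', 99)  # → 99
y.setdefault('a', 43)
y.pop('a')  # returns 64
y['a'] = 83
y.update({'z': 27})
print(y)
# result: {'d': 63, 'z': 27, 'a': 83}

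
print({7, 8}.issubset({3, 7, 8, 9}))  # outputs True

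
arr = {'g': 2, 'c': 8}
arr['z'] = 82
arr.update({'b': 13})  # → {'g': 2, 'c': 8, 'z': 82, 'b': 13}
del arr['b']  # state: {'g': 2, 'c': 8, 'z': 82}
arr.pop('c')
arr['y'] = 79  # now {'g': 2, 'z': 82, 'y': 79}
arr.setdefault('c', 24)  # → 24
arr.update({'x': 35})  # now {'g': 2, 'z': 82, 'y': 79, 'c': 24, 'x': 35}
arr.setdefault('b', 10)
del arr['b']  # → {'g': 2, 'z': 82, 'y': 79, 'c': 24, 'x': 35}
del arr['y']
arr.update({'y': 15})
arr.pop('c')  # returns 24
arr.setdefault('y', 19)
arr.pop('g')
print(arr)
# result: {'z': 82, 'x': 35, 'y': 15}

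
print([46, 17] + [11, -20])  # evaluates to [46, 17, 11, -20]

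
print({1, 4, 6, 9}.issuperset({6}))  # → True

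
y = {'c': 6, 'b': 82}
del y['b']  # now {'c': 6}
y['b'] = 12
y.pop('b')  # 12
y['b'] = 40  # {'c': 6, 'b': 40}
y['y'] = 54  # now {'c': 6, 'b': 40, 'y': 54}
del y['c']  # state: {'b': 40, 'y': 54}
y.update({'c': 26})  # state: {'b': 40, 'y': 54, 'c': 26}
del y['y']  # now {'b': 40, 'c': 26}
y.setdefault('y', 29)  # 29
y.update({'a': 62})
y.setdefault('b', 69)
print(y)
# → {'b': 40, 'c': 26, 'y': 29, 'a': 62}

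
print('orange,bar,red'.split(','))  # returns ['orange', 'bar', 'red']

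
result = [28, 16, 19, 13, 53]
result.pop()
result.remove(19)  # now [28, 16, 13]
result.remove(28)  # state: [16, 13]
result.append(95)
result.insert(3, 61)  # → [16, 13, 95, 61]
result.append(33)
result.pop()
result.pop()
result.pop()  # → 95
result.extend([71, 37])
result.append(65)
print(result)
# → [16, 13, 71, 37, 65]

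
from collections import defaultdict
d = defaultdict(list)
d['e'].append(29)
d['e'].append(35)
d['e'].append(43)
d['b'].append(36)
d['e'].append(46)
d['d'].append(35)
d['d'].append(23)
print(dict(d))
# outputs {'e': [29, 35, 43, 46], 'b': [36], 'd': [35, 23]}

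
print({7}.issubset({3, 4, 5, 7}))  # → True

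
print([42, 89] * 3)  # [42, 89, 42, 89, 42, 89]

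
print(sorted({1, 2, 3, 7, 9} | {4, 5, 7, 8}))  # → [1, 2, 3, 4, 5, 7, 8, 9]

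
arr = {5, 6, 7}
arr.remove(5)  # {6, 7}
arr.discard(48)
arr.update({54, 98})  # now {6, 7, 54, 98}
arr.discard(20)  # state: {6, 7, 54, 98}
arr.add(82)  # {6, 7, 54, 82, 98}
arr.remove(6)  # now {7, 54, 82, 98}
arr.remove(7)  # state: {54, 82, 98}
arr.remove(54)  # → {82, 98}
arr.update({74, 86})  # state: {74, 82, 86, 98}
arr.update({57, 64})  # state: {57, 64, 74, 82, 86, 98}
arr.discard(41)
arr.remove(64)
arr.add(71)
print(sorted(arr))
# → [57, 71, 74, 82, 86, 98]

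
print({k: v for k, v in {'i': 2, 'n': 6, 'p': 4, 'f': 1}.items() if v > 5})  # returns {'n': 6}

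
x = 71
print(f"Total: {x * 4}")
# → Total: 284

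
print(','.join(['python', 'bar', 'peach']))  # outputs python,bar,peach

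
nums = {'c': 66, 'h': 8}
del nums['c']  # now {'h': 8}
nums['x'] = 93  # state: {'h': 8, 'x': 93}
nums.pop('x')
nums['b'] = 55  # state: {'h': 8, 'b': 55}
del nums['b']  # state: {'h': 8}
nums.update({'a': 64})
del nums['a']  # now {'h': 8}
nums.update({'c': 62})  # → {'h': 8, 'c': 62}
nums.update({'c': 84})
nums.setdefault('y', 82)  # 82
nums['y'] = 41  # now {'h': 8, 'c': 84, 'y': 41}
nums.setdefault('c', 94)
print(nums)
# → {'h': 8, 'c': 84, 'y': 41}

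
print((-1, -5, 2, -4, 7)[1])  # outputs -5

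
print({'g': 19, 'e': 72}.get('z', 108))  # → 108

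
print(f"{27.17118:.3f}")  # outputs 27.171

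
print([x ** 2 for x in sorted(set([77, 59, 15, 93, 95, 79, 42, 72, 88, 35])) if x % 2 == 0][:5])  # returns [1764, 5184, 7744]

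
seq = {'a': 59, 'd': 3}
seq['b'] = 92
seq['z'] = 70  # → {'a': 59, 'd': 3, 'b': 92, 'z': 70}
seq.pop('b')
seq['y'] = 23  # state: {'a': 59, 'd': 3, 'z': 70, 'y': 23}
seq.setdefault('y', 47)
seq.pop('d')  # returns 3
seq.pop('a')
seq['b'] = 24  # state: {'z': 70, 'y': 23, 'b': 24}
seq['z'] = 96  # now {'z': 96, 'y': 23, 'b': 24}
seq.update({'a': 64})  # {'z': 96, 'y': 23, 'b': 24, 'a': 64}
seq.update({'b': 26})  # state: {'z': 96, 'y': 23, 'b': 26, 'a': 64}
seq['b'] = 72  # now {'z': 96, 'y': 23, 'b': 72, 'a': 64}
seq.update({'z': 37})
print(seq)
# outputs {'z': 37, 'y': 23, 'b': 72, 'a': 64}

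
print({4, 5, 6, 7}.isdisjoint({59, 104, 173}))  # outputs True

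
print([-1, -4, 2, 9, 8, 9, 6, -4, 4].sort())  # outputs None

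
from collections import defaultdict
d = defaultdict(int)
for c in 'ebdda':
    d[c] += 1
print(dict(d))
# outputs {'e': 1, 'b': 1, 'd': 2, 'a': 1}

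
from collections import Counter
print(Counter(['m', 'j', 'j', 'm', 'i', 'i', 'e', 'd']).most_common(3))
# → [('m', 2), ('j', 2), ('i', 2)]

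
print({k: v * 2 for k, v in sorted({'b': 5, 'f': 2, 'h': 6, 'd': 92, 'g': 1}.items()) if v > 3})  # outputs {'b': 10, 'd': 184, 'h': 12}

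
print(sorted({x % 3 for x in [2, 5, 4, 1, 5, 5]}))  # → [1, 2]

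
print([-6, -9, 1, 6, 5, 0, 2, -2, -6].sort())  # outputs None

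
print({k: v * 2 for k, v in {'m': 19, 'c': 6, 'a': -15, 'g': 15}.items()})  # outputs {'m': 38, 'c': 12, 'a': -30, 'g': 30}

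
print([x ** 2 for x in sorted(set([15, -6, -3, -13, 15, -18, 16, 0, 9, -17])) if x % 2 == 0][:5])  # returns [324, 36, 0, 256]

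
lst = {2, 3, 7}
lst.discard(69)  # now {2, 3, 7}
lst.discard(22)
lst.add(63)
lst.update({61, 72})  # {2, 3, 7, 61, 63, 72}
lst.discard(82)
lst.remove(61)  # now {2, 3, 7, 63, 72}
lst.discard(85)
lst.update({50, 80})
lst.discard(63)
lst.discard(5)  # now {2, 3, 7, 50, 72, 80}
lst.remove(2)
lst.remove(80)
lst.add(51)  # {3, 7, 50, 51, 72}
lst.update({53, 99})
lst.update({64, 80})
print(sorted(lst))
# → [3, 7, 50, 51, 53, 64, 72, 80, 99]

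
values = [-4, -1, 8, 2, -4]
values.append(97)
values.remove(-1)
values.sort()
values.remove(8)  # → [-4, -4, 2, 97]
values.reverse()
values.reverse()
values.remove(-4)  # [-4, 2, 97]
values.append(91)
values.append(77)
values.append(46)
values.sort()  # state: [-4, 2, 46, 77, 91, 97]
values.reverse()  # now [97, 91, 77, 46, 2, -4]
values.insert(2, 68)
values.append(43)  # [97, 91, 68, 77, 46, 2, -4, 43]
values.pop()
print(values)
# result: [97, 91, 68, 77, 46, 2, -4]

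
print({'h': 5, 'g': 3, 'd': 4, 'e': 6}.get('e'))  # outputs 6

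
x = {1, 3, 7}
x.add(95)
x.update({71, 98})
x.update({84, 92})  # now {1, 3, 7, 71, 84, 92, 95, 98}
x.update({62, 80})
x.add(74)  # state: {1, 3, 7, 62, 71, 74, 80, 84, 92, 95, 98}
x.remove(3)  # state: {1, 7, 62, 71, 74, 80, 84, 92, 95, 98}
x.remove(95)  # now {1, 7, 62, 71, 74, 80, 84, 92, 98}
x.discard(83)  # {1, 7, 62, 71, 74, 80, 84, 92, 98}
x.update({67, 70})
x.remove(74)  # {1, 7, 62, 67, 70, 71, 80, 84, 92, 98}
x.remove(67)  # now {1, 7, 62, 70, 71, 80, 84, 92, 98}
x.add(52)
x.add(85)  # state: {1, 7, 52, 62, 70, 71, 80, 84, 85, 92, 98}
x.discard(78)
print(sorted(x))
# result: [1, 7, 52, 62, 70, 71, 80, 84, 85, 92, 98]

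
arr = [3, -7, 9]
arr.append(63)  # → [3, -7, 9, 63]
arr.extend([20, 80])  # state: [3, -7, 9, 63, 20, 80]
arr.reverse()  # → [80, 20, 63, 9, -7, 3]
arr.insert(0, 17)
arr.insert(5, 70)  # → [17, 80, 20, 63, 9, 70, -7, 3]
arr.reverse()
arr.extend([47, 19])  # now [3, -7, 70, 9, 63, 20, 80, 17, 47, 19]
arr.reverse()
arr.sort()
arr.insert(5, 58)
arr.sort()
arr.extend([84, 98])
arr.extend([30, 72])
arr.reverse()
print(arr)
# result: [72, 30, 98, 84, 80, 70, 63, 58, 47, 20, 19, 17, 9, 3, -7]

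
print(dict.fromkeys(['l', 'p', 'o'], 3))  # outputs {'l': 3, 'p': 3, 'o': 3}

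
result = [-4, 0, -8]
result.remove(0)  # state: [-4, -8]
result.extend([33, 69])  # [-4, -8, 33, 69]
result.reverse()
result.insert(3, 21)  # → [69, 33, -8, 21, -4]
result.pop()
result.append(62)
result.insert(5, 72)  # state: [69, 33, -8, 21, 62, 72]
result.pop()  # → 72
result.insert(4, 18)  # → [69, 33, -8, 21, 18, 62]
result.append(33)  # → [69, 33, -8, 21, 18, 62, 33]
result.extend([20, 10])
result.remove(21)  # [69, 33, -8, 18, 62, 33, 20, 10]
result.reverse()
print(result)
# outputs [10, 20, 33, 62, 18, -8, 33, 69]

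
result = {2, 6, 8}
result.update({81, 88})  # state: {2, 6, 8, 81, 88}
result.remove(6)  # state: {2, 8, 81, 88}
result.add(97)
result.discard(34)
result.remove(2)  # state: {8, 81, 88, 97}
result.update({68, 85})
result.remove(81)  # {8, 68, 85, 88, 97}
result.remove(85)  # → {8, 68, 88, 97}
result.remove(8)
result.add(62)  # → {62, 68, 88, 97}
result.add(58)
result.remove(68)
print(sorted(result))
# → [58, 62, 88, 97]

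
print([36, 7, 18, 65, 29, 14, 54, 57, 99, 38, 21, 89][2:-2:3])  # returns [18, 14, 99]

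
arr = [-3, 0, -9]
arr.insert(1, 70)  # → [-3, 70, 0, -9]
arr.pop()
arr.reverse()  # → [0, 70, -3]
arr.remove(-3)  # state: [0, 70]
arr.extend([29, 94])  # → [0, 70, 29, 94]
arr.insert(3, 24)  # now [0, 70, 29, 24, 94]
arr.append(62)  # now [0, 70, 29, 24, 94, 62]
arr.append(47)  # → [0, 70, 29, 24, 94, 62, 47]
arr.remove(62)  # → [0, 70, 29, 24, 94, 47]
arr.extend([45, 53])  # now [0, 70, 29, 24, 94, 47, 45, 53]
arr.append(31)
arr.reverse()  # [31, 53, 45, 47, 94, 24, 29, 70, 0]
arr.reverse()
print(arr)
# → [0, 70, 29, 24, 94, 47, 45, 53, 31]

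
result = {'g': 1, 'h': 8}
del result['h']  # {'g': 1}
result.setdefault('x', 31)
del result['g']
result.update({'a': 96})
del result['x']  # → {'a': 96}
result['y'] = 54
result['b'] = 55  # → {'a': 96, 'y': 54, 'b': 55}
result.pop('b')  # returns 55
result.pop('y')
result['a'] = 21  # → {'a': 21}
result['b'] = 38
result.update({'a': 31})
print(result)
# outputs {'a': 31, 'b': 38}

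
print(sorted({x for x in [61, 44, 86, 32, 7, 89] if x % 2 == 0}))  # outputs [32, 44, 86]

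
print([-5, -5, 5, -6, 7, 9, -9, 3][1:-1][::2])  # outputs [-5, -6, 9]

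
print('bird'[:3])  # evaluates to bir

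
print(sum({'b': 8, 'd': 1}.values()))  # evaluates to 9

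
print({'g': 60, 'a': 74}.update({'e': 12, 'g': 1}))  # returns None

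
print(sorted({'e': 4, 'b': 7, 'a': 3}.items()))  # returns [('a', 3), ('b', 7), ('e', 4)]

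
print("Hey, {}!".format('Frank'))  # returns Hey, Frank!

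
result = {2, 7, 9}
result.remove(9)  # {2, 7}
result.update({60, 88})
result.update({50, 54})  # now {2, 7, 50, 54, 60, 88}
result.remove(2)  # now {7, 50, 54, 60, 88}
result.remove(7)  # {50, 54, 60, 88}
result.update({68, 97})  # {50, 54, 60, 68, 88, 97}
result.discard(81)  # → {50, 54, 60, 68, 88, 97}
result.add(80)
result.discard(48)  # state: {50, 54, 60, 68, 80, 88, 97}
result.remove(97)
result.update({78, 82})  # {50, 54, 60, 68, 78, 80, 82, 88}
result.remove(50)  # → {54, 60, 68, 78, 80, 82, 88}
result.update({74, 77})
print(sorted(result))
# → [54, 60, 68, 74, 77, 78, 80, 82, 88]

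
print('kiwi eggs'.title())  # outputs Kiwi Eggs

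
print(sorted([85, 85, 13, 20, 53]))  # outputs [13, 20, 53, 85, 85]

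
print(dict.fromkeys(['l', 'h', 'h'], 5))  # {'l': 5, 'h': 5}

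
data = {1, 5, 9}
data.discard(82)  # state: {1, 5, 9}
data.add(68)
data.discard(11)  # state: {1, 5, 9, 68}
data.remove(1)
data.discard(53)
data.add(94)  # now {5, 9, 68, 94}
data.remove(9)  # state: {5, 68, 94}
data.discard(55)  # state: {5, 68, 94}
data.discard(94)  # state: {5, 68}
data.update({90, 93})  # {5, 68, 90, 93}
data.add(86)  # {5, 68, 86, 90, 93}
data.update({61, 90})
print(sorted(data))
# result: [5, 61, 68, 86, 90, 93]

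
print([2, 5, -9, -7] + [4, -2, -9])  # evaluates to [2, 5, -9, -7, 4, -2, -9]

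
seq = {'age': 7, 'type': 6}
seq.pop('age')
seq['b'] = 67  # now {'type': 6, 'b': 67}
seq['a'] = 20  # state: {'type': 6, 'b': 67, 'a': 20}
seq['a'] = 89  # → {'type': 6, 'b': 67, 'a': 89}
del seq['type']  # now {'b': 67, 'a': 89}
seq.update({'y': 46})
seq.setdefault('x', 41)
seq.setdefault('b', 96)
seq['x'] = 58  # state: {'b': 67, 'a': 89, 'y': 46, 'x': 58}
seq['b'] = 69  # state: {'b': 69, 'a': 89, 'y': 46, 'x': 58}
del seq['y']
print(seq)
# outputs {'b': 69, 'a': 89, 'x': 58}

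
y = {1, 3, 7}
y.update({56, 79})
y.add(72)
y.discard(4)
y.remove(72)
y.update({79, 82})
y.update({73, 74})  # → {1, 3, 7, 56, 73, 74, 79, 82}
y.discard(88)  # {1, 3, 7, 56, 73, 74, 79, 82}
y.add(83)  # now {1, 3, 7, 56, 73, 74, 79, 82, 83}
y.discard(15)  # {1, 3, 7, 56, 73, 74, 79, 82, 83}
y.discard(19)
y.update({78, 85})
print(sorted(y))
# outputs [1, 3, 7, 56, 73, 74, 78, 79, 82, 83, 85]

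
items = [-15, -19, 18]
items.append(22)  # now [-15, -19, 18, 22]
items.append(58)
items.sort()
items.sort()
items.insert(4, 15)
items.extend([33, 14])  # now [-19, -15, 18, 22, 15, 58, 33, 14]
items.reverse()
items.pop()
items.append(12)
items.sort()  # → [-15, 12, 14, 15, 18, 22, 33, 58]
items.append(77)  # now [-15, 12, 14, 15, 18, 22, 33, 58, 77]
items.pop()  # 77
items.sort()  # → [-15, 12, 14, 15, 18, 22, 33, 58]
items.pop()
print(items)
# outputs [-15, 12, 14, 15, 18, 22, 33]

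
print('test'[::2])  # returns ts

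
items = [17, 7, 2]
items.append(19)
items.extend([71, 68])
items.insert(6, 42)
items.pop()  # 42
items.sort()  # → [2, 7, 17, 19, 68, 71]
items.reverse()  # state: [71, 68, 19, 17, 7, 2]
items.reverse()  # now [2, 7, 17, 19, 68, 71]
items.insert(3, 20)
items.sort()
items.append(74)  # [2, 7, 17, 19, 20, 68, 71, 74]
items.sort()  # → [2, 7, 17, 19, 20, 68, 71, 74]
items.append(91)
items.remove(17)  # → [2, 7, 19, 20, 68, 71, 74, 91]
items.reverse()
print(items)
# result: [91, 74, 71, 68, 20, 19, 7, 2]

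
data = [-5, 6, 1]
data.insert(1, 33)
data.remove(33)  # [-5, 6, 1]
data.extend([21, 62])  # [-5, 6, 1, 21, 62]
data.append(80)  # [-5, 6, 1, 21, 62, 80]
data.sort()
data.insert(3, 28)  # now [-5, 1, 6, 28, 21, 62, 80]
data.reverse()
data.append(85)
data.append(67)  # [80, 62, 21, 28, 6, 1, -5, 85, 67]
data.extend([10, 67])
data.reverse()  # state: [67, 10, 67, 85, -5, 1, 6, 28, 21, 62, 80]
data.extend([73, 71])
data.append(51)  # [67, 10, 67, 85, -5, 1, 6, 28, 21, 62, 80, 73, 71, 51]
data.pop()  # 51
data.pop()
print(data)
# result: [67, 10, 67, 85, -5, 1, 6, 28, 21, 62, 80, 73]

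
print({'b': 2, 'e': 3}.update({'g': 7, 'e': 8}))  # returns None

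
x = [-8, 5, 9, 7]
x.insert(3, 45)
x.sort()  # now [-8, 5, 7, 9, 45]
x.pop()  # 45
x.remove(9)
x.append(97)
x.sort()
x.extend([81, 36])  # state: [-8, 5, 7, 97, 81, 36]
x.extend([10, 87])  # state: [-8, 5, 7, 97, 81, 36, 10, 87]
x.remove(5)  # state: [-8, 7, 97, 81, 36, 10, 87]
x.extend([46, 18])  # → [-8, 7, 97, 81, 36, 10, 87, 46, 18]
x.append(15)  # [-8, 7, 97, 81, 36, 10, 87, 46, 18, 15]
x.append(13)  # [-8, 7, 97, 81, 36, 10, 87, 46, 18, 15, 13]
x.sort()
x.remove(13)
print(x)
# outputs [-8, 7, 10, 15, 18, 36, 46, 81, 87, 97]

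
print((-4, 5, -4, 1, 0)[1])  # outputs 5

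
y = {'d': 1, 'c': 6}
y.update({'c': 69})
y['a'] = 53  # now {'d': 1, 'c': 69, 'a': 53}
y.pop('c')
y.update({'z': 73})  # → {'d': 1, 'a': 53, 'z': 73}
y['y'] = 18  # {'d': 1, 'a': 53, 'z': 73, 'y': 18}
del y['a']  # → {'d': 1, 'z': 73, 'y': 18}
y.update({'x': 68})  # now {'d': 1, 'z': 73, 'y': 18, 'x': 68}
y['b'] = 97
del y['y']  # {'d': 1, 'z': 73, 'x': 68, 'b': 97}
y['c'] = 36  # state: {'d': 1, 'z': 73, 'x': 68, 'b': 97, 'c': 36}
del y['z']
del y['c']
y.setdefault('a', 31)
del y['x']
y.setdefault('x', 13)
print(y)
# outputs {'d': 1, 'b': 97, 'a': 31, 'x': 13}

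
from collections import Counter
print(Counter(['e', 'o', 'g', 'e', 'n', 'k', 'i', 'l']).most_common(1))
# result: [('e', 2)]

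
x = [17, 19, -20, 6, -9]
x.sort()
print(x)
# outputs [-20, -9, 6, 17, 19]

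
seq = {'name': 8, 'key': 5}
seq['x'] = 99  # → {'name': 8, 'key': 5, 'x': 99}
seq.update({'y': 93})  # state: {'name': 8, 'key': 5, 'x': 99, 'y': 93}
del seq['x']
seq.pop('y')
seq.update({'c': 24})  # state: {'name': 8, 'key': 5, 'c': 24}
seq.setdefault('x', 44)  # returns 44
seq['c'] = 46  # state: {'name': 8, 'key': 5, 'c': 46, 'x': 44}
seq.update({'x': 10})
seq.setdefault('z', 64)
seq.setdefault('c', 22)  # 46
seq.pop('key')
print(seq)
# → {'name': 8, 'c': 46, 'x': 10, 'z': 64}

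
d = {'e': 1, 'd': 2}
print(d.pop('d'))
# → 2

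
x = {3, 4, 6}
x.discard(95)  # {3, 4, 6}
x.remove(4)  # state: {3, 6}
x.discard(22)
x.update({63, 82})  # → {3, 6, 63, 82}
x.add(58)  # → {3, 6, 58, 63, 82}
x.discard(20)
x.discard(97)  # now {3, 6, 58, 63, 82}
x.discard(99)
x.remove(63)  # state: {3, 6, 58, 82}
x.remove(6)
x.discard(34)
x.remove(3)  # {58, 82}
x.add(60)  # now {58, 60, 82}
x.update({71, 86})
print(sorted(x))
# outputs [58, 60, 71, 82, 86]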